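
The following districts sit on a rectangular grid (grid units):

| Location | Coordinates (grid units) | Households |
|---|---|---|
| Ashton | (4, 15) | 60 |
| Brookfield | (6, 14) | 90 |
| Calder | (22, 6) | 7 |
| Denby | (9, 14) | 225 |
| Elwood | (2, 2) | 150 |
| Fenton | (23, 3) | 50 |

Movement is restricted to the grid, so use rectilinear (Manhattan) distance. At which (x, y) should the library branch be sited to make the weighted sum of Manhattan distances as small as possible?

(6, 14)

Manhattan distance separates: Σwᵢ(|x−xᵢ|+|y−yᵢ|) = Σwᵢ|x−xᵢ| + Σwᵢ|y−yᵢ|, so x and y are optimised independently as 1-D weighted medians.
Total weight W = 582; half = 291.
x-coordinate, sorted with cumulative weight:
  x=2 (Elwood, w=150) cum 150
  x=4 (Ashton, w=60) cum 210
  x=6 (Brookfield, w=90) cum 300  ← median
  x=9 (Denby, w=225) cum 525
  x=22 (Calder, w=7) cum 532
  x=23 (Fenton, w=50) cum 582
⇒ x* = 6
y-coordinate, sorted with cumulative weight:
  y=2 (Elwood, w=150) cum 150
  y=3 (Fenton, w=50) cum 200
  y=6 (Calder, w=7) cum 207
  y=14 (Brookfield, w=90) cum 297  ← median
  y=14 (Denby, w=225) cum 522
  y=15 (Ashton, w=60) cum 582
⇒ y* = 14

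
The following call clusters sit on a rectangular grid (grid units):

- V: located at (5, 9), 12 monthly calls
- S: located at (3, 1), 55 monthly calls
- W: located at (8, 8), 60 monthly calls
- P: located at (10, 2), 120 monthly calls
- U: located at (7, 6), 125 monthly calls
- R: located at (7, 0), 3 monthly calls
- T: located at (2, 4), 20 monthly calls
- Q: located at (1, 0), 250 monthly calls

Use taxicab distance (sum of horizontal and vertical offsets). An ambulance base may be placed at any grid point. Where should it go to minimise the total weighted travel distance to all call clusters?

(3, 2)

Manhattan distance separates: Σwᵢ(|x−xᵢ|+|y−yᵢ|) = Σwᵢ|x−xᵢ| + Σwᵢ|y−yᵢ|, so x and y are optimised independently as 1-D weighted medians.
Total weight W = 645; half = 322.5.
x-coordinate, sorted with cumulative weight:
  x=1 (Q, w=250) cum 250
  x=2 (T, w=20) cum 270
  x=3 (S, w=55) cum 325  ← median
  x=5 (V, w=12) cum 337
  x=7 (U, w=125) cum 462
  x=7 (R, w=3) cum 465
  x=8 (W, w=60) cum 525
  x=10 (P, w=120) cum 645
⇒ x* = 3
y-coordinate, sorted with cumulative weight:
  y=0 (R, w=3) cum 3
  y=0 (Q, w=250) cum 253
  y=1 (S, w=55) cum 308
  y=2 (P, w=120) cum 428  ← median
  y=4 (T, w=20) cum 448
  y=6 (U, w=125) cum 573
  y=8 (W, w=60) cum 633
  y=9 (V, w=12) cum 645
⇒ y* = 2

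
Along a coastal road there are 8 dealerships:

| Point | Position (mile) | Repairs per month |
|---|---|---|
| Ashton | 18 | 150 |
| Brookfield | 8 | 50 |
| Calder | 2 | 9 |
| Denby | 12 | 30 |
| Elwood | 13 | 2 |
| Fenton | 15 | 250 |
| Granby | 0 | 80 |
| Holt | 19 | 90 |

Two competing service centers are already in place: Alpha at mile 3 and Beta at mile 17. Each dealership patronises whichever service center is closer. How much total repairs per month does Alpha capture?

139

The indifferent point is the midpoint (3+17)/2 = 10; dealerships left of it (closer to Alpha at 3) go to Alpha, those right go to Beta.
  Granby at 0 (w=80) → Alpha
  Calder at 2 (w=9) → Alpha
  Brookfield at 8 (w=50) → Alpha
  Denby at 12 (w=30) → Beta
  Elwood at 13 (w=2) → Beta
  Fenton at 15 (w=250) → Beta
  Ashton at 18 (w=150) → Beta
  Holt at 19 (w=90) → Beta
Alpha captures 139; Beta captures 522.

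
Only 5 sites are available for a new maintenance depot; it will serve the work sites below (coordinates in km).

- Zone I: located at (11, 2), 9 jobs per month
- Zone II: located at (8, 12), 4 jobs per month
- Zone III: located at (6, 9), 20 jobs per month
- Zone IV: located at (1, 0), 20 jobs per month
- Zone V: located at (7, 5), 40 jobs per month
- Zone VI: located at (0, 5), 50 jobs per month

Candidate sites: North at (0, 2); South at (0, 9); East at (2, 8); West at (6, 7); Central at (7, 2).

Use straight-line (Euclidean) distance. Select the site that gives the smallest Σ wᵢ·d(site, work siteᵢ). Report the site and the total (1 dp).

West, total 702.9 km

Total weighted distance at each candidate:
  North (0, 2): total = 834.0
  South (0, 9): total = 975.1
  East (2, 8): total = 783.4
  West (6, 7): total = 702.9
  Central (7, 2): total = 844.9
Minimum is at West with total 702.9 km.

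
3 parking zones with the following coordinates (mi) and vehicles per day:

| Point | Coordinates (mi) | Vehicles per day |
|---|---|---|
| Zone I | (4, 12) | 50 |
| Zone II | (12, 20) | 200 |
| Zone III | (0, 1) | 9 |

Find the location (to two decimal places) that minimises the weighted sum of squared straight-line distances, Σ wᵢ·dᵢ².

The minimiser of Σwᵢ‖p−pᵢ‖² is the weighted centroid p* = (Σwᵢpᵢ)/(Σwᵢ).
Σwᵢ = 259.
Σwᵢxᵢ = 50·4 + 200·12 + 9·0 = 2600.
Σwᵢyᵢ = 50·12 + 200·20 + 9·1 = 4609.
x* = 2600/259 = 10.04, y* = 4609/259 = 17.80.

(10.04, 17.80)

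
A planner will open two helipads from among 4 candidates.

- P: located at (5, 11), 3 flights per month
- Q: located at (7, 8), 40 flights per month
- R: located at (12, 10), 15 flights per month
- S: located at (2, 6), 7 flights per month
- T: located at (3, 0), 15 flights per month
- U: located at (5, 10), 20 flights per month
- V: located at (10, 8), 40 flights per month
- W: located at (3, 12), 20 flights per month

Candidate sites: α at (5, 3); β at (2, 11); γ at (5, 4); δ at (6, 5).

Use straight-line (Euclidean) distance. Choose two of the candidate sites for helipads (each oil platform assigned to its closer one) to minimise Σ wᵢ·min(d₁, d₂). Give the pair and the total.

{β, δ}, total 660.5

Evaluate every pair (each demand assigned to the nearer of the two):
  {β, δ}: total = 660.5
  {β, γ}: total = 766.2
  {α, δ}: total = 799.1
  {γ, δ}: total = 808.5
  {α, β}: total = 831.1
  {α, γ}: total = 958.5
Best pair: {β, δ} with total 660.5.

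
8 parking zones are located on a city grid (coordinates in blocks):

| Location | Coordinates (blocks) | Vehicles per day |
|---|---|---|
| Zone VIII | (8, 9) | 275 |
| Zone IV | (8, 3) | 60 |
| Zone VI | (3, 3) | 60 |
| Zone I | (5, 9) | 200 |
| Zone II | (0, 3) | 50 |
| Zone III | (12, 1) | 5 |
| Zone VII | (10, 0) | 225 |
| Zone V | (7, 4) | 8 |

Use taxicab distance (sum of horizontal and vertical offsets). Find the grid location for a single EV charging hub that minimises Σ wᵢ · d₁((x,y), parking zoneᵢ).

(8, 9)

Manhattan distance separates: Σwᵢ(|x−xᵢ|+|y−yᵢ|) = Σwᵢ|x−xᵢ| + Σwᵢ|y−yᵢ|, so x and y are optimised independently as 1-D weighted medians.
Total weight W = 883; half = 441.5.
x-coordinate, sorted with cumulative weight:
  x=0 (Zone II, w=50) cum 50
  x=3 (Zone VI, w=60) cum 110
  x=5 (Zone I, w=200) cum 310
  x=7 (Zone V, w=8) cum 318
  x=8 (Zone VIII, w=275) cum 593  ← median
  x=8 (Zone IV, w=60) cum 653
  x=10 (Zone VII, w=225) cum 878
  x=12 (Zone III, w=5) cum 883
⇒ x* = 8
y-coordinate, sorted with cumulative weight:
  y=0 (Zone VII, w=225) cum 225
  y=1 (Zone III, w=5) cum 230
  y=3 (Zone IV, w=60) cum 290
  y=3 (Zone VI, w=60) cum 350
  y=3 (Zone II, w=50) cum 400
  y=4 (Zone V, w=8) cum 408
  y=9 (Zone VIII, w=275) cum 683  ← median
  y=9 (Zone I, w=200) cum 883
⇒ y* = 9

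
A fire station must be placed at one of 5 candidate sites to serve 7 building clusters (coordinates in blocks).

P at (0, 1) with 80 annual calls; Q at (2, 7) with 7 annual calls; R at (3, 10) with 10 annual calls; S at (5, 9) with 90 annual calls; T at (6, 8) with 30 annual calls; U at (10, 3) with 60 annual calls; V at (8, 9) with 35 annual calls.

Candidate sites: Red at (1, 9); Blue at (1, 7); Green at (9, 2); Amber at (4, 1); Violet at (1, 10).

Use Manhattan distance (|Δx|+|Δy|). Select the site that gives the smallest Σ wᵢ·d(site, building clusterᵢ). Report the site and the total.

Total weighted distance at each candidate:
  Red (1, 9): total = 2456
  Blue (1, 7): total = 2432
  Green (9, 2): total = 2684
  Amber (4, 1): total = 2456
  Violet (1, 10): total = 2748
Minimum is at Blue with total 2432 blocks.

Blue, total 2432 blocks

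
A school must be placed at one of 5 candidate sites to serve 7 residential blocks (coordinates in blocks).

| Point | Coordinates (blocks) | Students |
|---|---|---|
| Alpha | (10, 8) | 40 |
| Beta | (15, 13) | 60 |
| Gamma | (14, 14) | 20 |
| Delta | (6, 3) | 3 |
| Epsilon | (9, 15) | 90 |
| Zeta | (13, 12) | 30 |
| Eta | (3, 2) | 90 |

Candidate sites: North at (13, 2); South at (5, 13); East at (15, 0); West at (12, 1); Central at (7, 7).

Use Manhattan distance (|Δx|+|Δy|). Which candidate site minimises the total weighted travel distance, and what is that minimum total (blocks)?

Total weighted distance at each candidate:
  North (13, 2): total = 4154
  South (5, 13): total = 3213
  East (15, 0): total = 5206
  West (12, 1): total = 4374
  Central (7, 7): total = 3335
Minimum is at South with total 3213 blocks.

South, total 3213 blocks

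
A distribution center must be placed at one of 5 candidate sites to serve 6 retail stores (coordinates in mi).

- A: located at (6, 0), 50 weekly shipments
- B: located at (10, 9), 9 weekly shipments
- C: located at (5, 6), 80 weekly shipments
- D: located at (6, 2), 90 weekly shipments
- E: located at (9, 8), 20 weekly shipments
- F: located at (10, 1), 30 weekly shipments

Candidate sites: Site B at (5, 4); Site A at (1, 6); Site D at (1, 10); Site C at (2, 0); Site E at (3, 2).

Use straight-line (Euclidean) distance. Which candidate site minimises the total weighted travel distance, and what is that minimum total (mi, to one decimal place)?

Site B, total 919.1 mi

Total weighted distance at each candidate:
  Site B (5, 4): total = 919.1
  Site A (1, 6): total = 1846.0
  Site D (1, 10): total = 2488.9
  Site C (2, 0): total = 1702.0
  Site E (3, 2): total = 1279.0
Minimum is at Site B with total 919.1 mi.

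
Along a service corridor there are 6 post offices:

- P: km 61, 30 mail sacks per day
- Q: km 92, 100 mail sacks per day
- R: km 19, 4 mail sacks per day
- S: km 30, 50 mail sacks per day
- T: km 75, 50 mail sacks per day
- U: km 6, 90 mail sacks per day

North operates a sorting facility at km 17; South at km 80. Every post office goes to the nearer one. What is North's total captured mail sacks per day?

The indifferent point is the midpoint (17+80)/2 = 48.5; post offices left of it (closer to North at 17) go to North, those right go to South.
  U at 6 (w=90) → North
  R at 19 (w=4) → North
  S at 30 (w=50) → North
  P at 61 (w=30) → South
  T at 75 (w=50) → South
  Q at 92 (w=100) → South
North captures 144; South captures 180.

144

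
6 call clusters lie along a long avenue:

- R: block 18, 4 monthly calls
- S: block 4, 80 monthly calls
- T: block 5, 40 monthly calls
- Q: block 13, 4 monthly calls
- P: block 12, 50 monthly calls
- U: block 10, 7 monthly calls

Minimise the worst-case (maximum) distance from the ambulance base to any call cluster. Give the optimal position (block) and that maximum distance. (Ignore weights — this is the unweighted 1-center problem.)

The 1-center on a line is the midpoint of the two extreme points: leftmost at 4, rightmost at 18.
Optimal location = (4 + 18)/2 = 11; maximum distance = (18 − 4)/2 = 7.

location 11, max distance 7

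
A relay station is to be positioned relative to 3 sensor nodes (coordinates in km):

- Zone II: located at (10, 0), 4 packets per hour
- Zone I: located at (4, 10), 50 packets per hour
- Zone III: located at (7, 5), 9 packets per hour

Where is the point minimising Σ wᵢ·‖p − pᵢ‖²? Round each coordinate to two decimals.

(4.81, 8.65)

The minimiser of Σwᵢ‖p−pᵢ‖² is the weighted centroid p* = (Σwᵢpᵢ)/(Σwᵢ).
Σwᵢ = 63.
Σwᵢxᵢ = 4·10 + 50·4 + 9·7 = 303.
Σwᵢyᵢ = 4·0 + 50·10 + 9·5 = 545.
x* = 303/63 = 4.81, y* = 545/63 = 8.65.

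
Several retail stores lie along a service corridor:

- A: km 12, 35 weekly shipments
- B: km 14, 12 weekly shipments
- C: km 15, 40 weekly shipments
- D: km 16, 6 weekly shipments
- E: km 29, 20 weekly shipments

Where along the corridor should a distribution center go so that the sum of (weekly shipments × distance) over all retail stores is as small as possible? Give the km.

For a sum of weighted absolute distances on a line, the optimum is the weighted median (not the mean). Total weight W = 113; half-weight = 56.5.
Sort by position and accumulate weight:
  km 12 (A, w=35) → cum 35
  km 14 (B, w=12) → cum 47
  km 15 (C, w=40) → cum 87  ≥ 56.5 → median here
  km 16 (D, w=6) → cum 93
  km 29 (E, w=20) → cum 113
Optimal location: km 15.

x = 15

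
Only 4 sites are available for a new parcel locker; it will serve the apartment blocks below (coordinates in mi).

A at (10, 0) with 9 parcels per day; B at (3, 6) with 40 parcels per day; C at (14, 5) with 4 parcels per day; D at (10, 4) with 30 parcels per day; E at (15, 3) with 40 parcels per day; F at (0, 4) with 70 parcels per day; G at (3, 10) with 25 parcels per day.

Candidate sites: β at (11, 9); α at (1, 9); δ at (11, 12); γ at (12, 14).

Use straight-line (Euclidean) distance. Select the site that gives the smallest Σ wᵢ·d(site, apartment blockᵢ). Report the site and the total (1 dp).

Total weighted distance at each candidate:
  β (11, 9): total = 1932.0
  α (1, 9): total = 1644.1
  δ (11, 12): total = 2332.9
  γ (12, 14): total = 2747.5
Minimum is at α with total 1644.1 mi.

α, total 1644.1 mi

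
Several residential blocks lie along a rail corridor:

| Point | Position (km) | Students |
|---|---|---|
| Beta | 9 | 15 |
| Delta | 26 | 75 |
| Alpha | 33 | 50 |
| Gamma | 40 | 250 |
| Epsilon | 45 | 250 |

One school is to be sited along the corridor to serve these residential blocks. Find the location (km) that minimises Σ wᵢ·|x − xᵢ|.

For a sum of weighted absolute distances on a line, the optimum is the weighted median (not the mean). Total weight W = 640; half-weight = 320.
Sort by position and accumulate weight:
  km 9 (Beta, w=15) → cum 15
  km 26 (Delta, w=75) → cum 90
  km 33 (Alpha, w=50) → cum 140
  km 40 (Gamma, w=250) → cum 390  ≥ 320 → median here
  km 45 (Epsilon, w=250) → cum 640
Optimal location: km 40.

x = 40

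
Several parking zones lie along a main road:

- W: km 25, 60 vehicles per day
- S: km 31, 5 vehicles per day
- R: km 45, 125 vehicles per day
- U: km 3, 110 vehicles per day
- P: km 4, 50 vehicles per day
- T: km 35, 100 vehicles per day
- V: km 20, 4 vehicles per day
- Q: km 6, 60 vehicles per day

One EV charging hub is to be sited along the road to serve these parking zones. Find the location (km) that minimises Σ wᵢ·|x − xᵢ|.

For a sum of weighted absolute distances on a line, the optimum is the weighted median (not the mean). Total weight W = 514; half-weight = 257.
Sort by position and accumulate weight:
  km 3 (U, w=110) → cum 110
  km 4 (P, w=50) → cum 160
  km 6 (Q, w=60) → cum 220
  km 20 (V, w=4) → cum 224
  km 25 (W, w=60) → cum 284  ≥ 257 → median here
  km 31 (S, w=5) → cum 289
  km 35 (T, w=100) → cum 389
  km 45 (R, w=125) → cum 514
Optimal location: km 25.

x = 25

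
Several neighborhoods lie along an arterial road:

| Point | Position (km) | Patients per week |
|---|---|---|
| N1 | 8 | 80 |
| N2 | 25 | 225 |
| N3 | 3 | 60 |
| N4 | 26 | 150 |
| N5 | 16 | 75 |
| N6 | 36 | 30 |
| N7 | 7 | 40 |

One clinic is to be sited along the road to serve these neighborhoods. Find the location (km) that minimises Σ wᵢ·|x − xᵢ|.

For a sum of weighted absolute distances on a line, the optimum is the weighted median (not the mean). Total weight W = 660; half-weight = 330.
Sort by position and accumulate weight:
  km 3 (N3, w=60) → cum 60
  km 7 (N7, w=40) → cum 100
  km 8 (N1, w=80) → cum 180
  km 16 (N5, w=75) → cum 255
  km 25 (N2, w=225) → cum 480  ≥ 330 → median here
  km 26 (N4, w=150) → cum 630
  km 36 (N6, w=30) → cum 660
Optimal location: km 25.

x = 25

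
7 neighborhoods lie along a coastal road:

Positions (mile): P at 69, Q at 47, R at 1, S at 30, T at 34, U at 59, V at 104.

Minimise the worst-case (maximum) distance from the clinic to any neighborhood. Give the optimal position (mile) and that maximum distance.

location 52.5, max distance 51.5

The 1-center on a line is the midpoint of the two extreme points: leftmost at 1, rightmost at 104.
Optimal location = (1 + 104)/2 = 52.5; maximum distance = (104 − 1)/2 = 51.5.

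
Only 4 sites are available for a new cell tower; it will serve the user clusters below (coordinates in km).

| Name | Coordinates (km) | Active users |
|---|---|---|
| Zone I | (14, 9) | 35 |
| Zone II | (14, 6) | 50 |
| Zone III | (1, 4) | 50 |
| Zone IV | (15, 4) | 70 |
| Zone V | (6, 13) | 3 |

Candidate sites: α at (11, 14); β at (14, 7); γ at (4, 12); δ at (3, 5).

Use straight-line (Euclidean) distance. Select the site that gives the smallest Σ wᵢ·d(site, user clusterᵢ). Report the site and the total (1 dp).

Total weighted distance at each candidate:
  α (11, 14): total = 2107.6
  β (14, 7): total = 1038.4
  γ (4, 12): total = 2334.5
  δ (3, 5): total = 1942.3
Minimum is at β with total 1038.4 km.

β, total 1038.4 km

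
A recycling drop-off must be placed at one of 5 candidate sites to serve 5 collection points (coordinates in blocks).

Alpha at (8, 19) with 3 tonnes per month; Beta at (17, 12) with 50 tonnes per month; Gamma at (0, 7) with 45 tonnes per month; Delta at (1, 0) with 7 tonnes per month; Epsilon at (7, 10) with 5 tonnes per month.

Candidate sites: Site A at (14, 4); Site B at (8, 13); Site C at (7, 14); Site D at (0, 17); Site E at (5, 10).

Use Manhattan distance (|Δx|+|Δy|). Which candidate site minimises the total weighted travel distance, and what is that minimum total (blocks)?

Total weighted distance at each candidate:
  Site A (14, 4): total = 1562
  Site B (8, 13): total = 1308
  Site C (7, 14): total = 1408
  Site D (0, 17): total = 1776
  Site E (5, 10): total = 1204
Minimum is at Site E with total 1204 blocks.

Site E, total 1204 blocks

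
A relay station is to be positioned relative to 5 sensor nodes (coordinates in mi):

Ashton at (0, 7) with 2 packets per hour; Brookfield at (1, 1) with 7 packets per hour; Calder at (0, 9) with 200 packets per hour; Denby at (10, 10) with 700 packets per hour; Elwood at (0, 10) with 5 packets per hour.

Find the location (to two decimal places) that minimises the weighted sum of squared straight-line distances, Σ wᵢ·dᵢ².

The minimiser of Σwᵢ‖p−pᵢ‖² is the weighted centroid p* = (Σwᵢpᵢ)/(Σwᵢ).
Σwᵢ = 914.
Σwᵢxᵢ = 2·0 + 7·1 + 200·0 + 700·10 + 5·0 = 7007.
Σwᵢyᵢ = 2·7 + 7·1 + 200·9 + 700·10 + 5·10 = 8871.
x* = 7007/914 = 7.67, y* = 8871/914 = 9.71.

(7.67, 9.71)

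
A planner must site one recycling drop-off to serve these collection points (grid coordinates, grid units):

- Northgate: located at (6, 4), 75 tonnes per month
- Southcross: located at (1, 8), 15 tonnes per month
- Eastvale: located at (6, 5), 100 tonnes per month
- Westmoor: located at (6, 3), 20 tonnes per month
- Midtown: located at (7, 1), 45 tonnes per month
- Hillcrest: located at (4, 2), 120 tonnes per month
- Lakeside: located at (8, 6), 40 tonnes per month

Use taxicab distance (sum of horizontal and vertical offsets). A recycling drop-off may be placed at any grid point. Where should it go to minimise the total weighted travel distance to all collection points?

(6, 4)

Manhattan distance separates: Σwᵢ(|x−xᵢ|+|y−yᵢ|) = Σwᵢ|x−xᵢ| + Σwᵢ|y−yᵢ|, so x and y are optimised independently as 1-D weighted medians.
Total weight W = 415; half = 207.5.
x-coordinate, sorted with cumulative weight:
  x=1 (Southcross, w=15) cum 15
  x=4 (Hillcrest, w=120) cum 135
  x=6 (Northgate, w=75) cum 210  ← median
  x=6 (Eastvale, w=100) cum 310
  x=6 (Westmoor, w=20) cum 330
  x=7 (Midtown, w=45) cum 375
  x=8 (Lakeside, w=40) cum 415
⇒ x* = 6
y-coordinate, sorted with cumulative weight:
  y=1 (Midtown, w=45) cum 45
  y=2 (Hillcrest, w=120) cum 165
  y=3 (Westmoor, w=20) cum 185
  y=4 (Northgate, w=75) cum 260  ← median
  y=5 (Eastvale, w=100) cum 360
  y=6 (Lakeside, w=40) cum 400
  y=8 (Southcross, w=15) cum 415
⇒ y* = 4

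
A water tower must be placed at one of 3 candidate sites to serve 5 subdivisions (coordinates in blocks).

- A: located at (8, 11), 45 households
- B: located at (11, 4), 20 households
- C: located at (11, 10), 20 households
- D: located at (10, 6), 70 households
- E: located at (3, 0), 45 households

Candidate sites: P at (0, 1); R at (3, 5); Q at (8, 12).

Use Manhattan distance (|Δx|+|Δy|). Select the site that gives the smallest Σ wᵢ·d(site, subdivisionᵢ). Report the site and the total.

Q, total 1690 blocks

Total weighted distance at each candidate:
  P (0, 1): total = 2720
  R (3, 5): total = 1720
  Q (8, 12): total = 1690
Minimum is at Q with total 1690 blocks.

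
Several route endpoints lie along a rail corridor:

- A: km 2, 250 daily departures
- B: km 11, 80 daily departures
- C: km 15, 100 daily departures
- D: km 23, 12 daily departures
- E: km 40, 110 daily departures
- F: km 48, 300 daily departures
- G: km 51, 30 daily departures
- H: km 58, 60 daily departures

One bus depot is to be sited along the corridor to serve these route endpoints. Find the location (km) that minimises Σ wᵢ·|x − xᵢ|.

For a sum of weighted absolute distances on a line, the optimum is the weighted median (not the mean). Total weight W = 942; half-weight = 471.
Sort by position and accumulate weight:
  km 2 (A, w=250) → cum 250
  km 11 (B, w=80) → cum 330
  km 15 (C, w=100) → cum 430
  km 23 (D, w=12) → cum 442
  km 40 (E, w=110) → cum 552  ≥ 471 → median here
  km 48 (F, w=300) → cum 852
  km 51 (G, w=30) → cum 882
  km 58 (H, w=60) → cum 942
Optimal location: km 40.

x = 40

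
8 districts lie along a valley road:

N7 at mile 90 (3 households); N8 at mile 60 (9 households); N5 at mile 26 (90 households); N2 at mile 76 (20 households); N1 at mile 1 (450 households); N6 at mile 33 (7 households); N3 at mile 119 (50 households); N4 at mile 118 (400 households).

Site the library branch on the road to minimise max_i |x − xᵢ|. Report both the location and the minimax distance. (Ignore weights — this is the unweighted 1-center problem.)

location 60, max distance 59

The 1-center on a line is the midpoint of the two extreme points: leftmost at 1, rightmost at 119.
Optimal location = (1 + 119)/2 = 60; maximum distance = (119 − 1)/2 = 59.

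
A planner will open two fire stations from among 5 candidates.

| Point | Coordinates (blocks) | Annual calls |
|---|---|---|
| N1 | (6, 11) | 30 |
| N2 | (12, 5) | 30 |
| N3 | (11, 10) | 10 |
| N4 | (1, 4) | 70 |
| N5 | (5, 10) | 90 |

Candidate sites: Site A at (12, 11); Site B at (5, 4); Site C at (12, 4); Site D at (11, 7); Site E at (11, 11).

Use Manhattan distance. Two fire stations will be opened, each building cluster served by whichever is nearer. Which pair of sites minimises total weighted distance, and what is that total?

Evaluate every pair (each demand assigned to the nearer of the two):
  {Site B, Site C}: total = 1160
  {Site B, Site D}: total = 1180
  {Site B, Site E}: total = 1190
  {Site A, Site B}: total = 1200
  {Site C, Site E}: total = 1590
  {Site A, Site C}: total = 1720
  {Site D, Site E}: total = 1790
  {Site C, Site D}: total = 1910
  {Site A, Site D}: total = 1920
  {Site A, Site E}: total = 2160
Best pair: {Site B, Site C} with total 1160.

{Site B, Site C}, total 1160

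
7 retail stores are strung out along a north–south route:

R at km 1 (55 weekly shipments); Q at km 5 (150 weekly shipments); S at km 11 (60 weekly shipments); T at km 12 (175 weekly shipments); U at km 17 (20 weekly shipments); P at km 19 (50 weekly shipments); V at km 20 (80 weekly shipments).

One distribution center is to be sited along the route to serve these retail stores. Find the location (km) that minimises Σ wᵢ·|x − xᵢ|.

x = 12

For a sum of weighted absolute distances on a line, the optimum is the weighted median (not the mean). Total weight W = 590; half-weight = 295.
Sort by position and accumulate weight:
  km 1 (R, w=55) → cum 55
  km 5 (Q, w=150) → cum 205
  km 11 (S, w=60) → cum 265
  km 12 (T, w=175) → cum 440  ≥ 295 → median here
  km 17 (U, w=20) → cum 460
  km 19 (P, w=50) → cum 510
  km 20 (V, w=80) → cum 590
Optimal location: km 12.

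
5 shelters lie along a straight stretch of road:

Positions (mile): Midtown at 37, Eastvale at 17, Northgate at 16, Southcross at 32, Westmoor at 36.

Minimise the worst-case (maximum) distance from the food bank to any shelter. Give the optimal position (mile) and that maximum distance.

The 1-center on a line is the midpoint of the two extreme points: leftmost at 16, rightmost at 37.
Optimal location = (16 + 37)/2 = 26.5; maximum distance = (37 − 16)/2 = 10.5.

location 26.5, max distance 10.5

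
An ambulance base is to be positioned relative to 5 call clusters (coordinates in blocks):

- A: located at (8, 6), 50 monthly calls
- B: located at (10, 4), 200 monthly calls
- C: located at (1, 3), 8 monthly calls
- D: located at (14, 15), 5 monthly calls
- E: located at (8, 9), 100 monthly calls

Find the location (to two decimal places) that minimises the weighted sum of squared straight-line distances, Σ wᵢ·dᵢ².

The minimiser of Σwᵢ‖p−pᵢ‖² is the weighted centroid p* = (Σwᵢpᵢ)/(Σwᵢ).
Σwᵢ = 363.
Σwᵢxᵢ = 50·8 + 200·10 + 8·1 + 5·14 + 100·8 = 3278.
Σwᵢyᵢ = 50·6 + 200·4 + 8·3 + 5·15 + 100·9 = 2099.
x* = 3278/363 = 9.03, y* = 2099/363 = 5.78.

(9.03, 5.78)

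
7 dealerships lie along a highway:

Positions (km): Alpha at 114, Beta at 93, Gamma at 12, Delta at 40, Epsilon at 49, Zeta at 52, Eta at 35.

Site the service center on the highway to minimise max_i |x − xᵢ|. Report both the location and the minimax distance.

location 63, max distance 51

The 1-center on a line is the midpoint of the two extreme points: leftmost at 12, rightmost at 114.
Optimal location = (12 + 114)/2 = 63; maximum distance = (114 − 12)/2 = 51.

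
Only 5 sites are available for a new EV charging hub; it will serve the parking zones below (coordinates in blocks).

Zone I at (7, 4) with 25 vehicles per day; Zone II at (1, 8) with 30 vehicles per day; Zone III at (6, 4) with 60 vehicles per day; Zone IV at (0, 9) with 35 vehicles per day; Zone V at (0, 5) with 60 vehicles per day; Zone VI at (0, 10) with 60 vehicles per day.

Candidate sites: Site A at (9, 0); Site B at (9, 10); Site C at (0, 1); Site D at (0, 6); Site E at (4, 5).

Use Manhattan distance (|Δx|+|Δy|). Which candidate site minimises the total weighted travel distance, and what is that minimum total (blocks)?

Site D, total 1200 blocks

Total weighted distance at each candidate:
  Site A (9, 0): total = 3660
  Site B (9, 10): total = 2770
  Site C (0, 1): total = 2090
  Site D (0, 6): total = 1200
  Site E (4, 5): total = 1520
Minimum is at Site D with total 1200 blocks.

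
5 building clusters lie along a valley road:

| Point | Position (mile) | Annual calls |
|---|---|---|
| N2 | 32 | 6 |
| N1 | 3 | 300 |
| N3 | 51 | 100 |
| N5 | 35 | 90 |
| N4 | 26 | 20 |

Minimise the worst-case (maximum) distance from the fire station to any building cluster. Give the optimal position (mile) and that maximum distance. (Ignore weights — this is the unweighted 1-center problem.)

The 1-center on a line is the midpoint of the two extreme points: leftmost at 3, rightmost at 51.
Optimal location = (3 + 51)/2 = 27; maximum distance = (51 − 3)/2 = 24.

location 27, max distance 24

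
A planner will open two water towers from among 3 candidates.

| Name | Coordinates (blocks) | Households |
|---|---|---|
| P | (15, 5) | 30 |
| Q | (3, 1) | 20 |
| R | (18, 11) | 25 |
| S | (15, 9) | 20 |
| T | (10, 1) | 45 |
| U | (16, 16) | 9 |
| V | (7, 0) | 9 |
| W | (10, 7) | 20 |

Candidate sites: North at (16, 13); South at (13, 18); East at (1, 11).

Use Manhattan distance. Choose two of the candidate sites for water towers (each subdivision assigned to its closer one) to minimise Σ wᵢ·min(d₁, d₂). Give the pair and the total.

Evaluate every pair (each demand assigned to the nearer of the two):
  {North, East}: total = 1940
  {North, South}: total = 2245
  {South, East}: total = 2523
Best pair: {North, East} with total 1940.

{North, East}, total 1940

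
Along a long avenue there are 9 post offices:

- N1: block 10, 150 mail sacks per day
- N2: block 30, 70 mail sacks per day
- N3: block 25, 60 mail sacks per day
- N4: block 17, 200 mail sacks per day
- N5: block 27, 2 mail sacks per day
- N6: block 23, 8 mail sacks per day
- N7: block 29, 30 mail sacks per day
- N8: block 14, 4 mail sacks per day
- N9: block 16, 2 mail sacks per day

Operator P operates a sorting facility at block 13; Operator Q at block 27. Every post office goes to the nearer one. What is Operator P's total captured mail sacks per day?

356

The indifferent point is the midpoint (13+27)/2 = 20; post offices left of it (closer to Operator P at 13) go to Operator P, those right go to Operator Q.
  N1 at 10 (w=150) → Operator P
  N8 at 14 (w=4) → Operator P
  N9 at 16 (w=2) → Operator P
  N4 at 17 (w=200) → Operator P
  N6 at 23 (w=8) → Operator Q
  N3 at 25 (w=60) → Operator Q
  N5 at 27 (w=2) → Operator Q
  N7 at 29 (w=30) → Operator Q
  N2 at 30 (w=70) → Operator Q
Operator P captures 356; Operator Q captures 170.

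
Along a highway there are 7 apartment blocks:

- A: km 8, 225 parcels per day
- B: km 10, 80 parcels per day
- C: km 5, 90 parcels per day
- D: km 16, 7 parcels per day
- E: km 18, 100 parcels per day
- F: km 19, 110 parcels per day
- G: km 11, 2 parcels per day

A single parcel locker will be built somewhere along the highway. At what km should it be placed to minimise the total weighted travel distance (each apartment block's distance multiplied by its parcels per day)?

x = 8

For a sum of weighted absolute distances on a line, the optimum is the weighted median (not the mean). Total weight W = 614; half-weight = 307.
Sort by position and accumulate weight:
  km 5 (C, w=90) → cum 90
  km 8 (A, w=225) → cum 315  ≥ 307 → median here
  km 10 (B, w=80) → cum 395
  km 11 (G, w=2) → cum 397
  km 16 (D, w=7) → cum 404
  km 18 (E, w=100) → cum 504
  km 19 (F, w=110) → cum 614
Optimal location: km 8.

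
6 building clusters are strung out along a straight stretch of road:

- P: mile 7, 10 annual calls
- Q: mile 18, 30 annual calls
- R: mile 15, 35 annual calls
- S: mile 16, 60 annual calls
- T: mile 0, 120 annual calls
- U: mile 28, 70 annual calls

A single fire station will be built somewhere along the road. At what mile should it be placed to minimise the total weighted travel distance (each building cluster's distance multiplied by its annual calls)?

x = 15

For a sum of weighted absolute distances on a line, the optimum is the weighted median (not the mean). Total weight W = 325; half-weight = 162.5.
Sort by position and accumulate weight:
  mile 0 (T, w=120) → cum 120
  mile 7 (P, w=10) → cum 130
  mile 15 (R, w=35) → cum 165  ≥ 162.5 → median here
  mile 16 (S, w=60) → cum 225
  mile 18 (Q, w=30) → cum 255
  mile 28 (U, w=70) → cum 325
Optimal location: mile 15.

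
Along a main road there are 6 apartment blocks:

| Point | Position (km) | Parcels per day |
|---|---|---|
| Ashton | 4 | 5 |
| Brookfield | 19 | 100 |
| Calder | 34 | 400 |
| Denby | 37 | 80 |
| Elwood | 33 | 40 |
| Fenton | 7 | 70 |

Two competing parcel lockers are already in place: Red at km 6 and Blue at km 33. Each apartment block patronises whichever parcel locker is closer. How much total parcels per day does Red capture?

175

The indifferent point is the midpoint (6+33)/2 = 19.5; apartment blocks left of it (closer to Red at 6) go to Red, those right go to Blue.
  Ashton at 4 (w=5) → Red
  Fenton at 7 (w=70) → Red
  Brookfield at 19 (w=100) → Red
  Elwood at 33 (w=40) → Blue
  Calder at 34 (w=400) → Blue
  Denby at 37 (w=80) → Blue
Red captures 175; Blue captures 520.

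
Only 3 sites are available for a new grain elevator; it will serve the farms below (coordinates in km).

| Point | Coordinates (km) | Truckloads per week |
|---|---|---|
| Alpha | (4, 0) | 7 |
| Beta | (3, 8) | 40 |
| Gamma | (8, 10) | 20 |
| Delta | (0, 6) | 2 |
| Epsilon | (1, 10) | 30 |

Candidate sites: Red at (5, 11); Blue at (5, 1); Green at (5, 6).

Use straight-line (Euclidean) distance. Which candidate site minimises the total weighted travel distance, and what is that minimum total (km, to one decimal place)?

Total weighted distance at each candidate:
  Red (5, 11): total = 422.6
  Blue (5, 1): total = 800.4
  Green (5, 6): total = 435.4
Minimum is at Red with total 422.6 km.

Red, total 422.6 km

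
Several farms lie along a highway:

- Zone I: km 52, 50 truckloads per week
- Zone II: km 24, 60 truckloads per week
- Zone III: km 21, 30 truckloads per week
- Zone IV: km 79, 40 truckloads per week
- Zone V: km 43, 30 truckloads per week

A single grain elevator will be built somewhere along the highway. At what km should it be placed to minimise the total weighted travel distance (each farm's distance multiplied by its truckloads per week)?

For a sum of weighted absolute distances on a line, the optimum is the weighted median (not the mean). Total weight W = 210; half-weight = 105.
Sort by position and accumulate weight:
  km 21 (Zone III, w=30) → cum 30
  km 24 (Zone II, w=60) → cum 90
  km 43 (Zone V, w=30) → cum 120  ≥ 105 → median here
  km 52 (Zone I, w=50) → cum 170
  km 79 (Zone IV, w=40) → cum 210
Optimal location: km 43.

x = 43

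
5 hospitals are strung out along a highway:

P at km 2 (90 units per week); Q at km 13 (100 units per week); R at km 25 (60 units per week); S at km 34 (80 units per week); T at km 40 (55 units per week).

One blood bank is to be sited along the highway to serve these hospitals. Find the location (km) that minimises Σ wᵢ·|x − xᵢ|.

For a sum of weighted absolute distances on a line, the optimum is the weighted median (not the mean). Total weight W = 385; half-weight = 192.5.
Sort by position and accumulate weight:
  km 2 (P, w=90) → cum 90
  km 13 (Q, w=100) → cum 190
  km 25 (R, w=60) → cum 250  ≥ 192.5 → median here
  km 34 (S, w=80) → cum 330
  km 40 (T, w=55) → cum 385
Optimal location: km 25.

x = 25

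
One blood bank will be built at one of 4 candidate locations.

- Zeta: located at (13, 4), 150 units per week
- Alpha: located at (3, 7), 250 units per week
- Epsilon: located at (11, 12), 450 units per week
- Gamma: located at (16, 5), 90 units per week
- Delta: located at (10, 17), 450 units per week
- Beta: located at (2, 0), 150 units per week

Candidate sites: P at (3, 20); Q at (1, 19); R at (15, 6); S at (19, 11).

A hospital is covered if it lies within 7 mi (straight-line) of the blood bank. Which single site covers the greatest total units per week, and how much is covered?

Coverage radius r = 7 mi; a point is covered iff (Δx)²+(Δy)² ≤ 7² = 49.
  P (3, 20): covers {none} → 0
  Q (1, 19): covers {none} → 0
  R (15, 6): covers {Zeta, Gamma} → 240
  S (19, 11): covers {Gamma} → 90
Maximum coverage at R: 240 units per week.

R, covering 240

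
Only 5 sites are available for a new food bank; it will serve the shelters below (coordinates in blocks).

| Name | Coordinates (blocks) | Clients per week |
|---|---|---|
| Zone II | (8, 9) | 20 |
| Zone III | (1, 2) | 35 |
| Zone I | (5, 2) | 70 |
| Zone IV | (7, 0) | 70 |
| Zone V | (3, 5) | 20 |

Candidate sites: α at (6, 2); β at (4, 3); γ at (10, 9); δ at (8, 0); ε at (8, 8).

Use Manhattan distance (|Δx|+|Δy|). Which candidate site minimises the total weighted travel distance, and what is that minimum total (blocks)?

α, total 755 blocks

Total weighted distance at each candidate:
  α (6, 2): total = 755
  β (4, 3): total = 960
  γ (10, 9): total = 2500
  δ (8, 0): total = 1115
  ε (8, 8): total = 1895
Minimum is at α with total 755 blocks.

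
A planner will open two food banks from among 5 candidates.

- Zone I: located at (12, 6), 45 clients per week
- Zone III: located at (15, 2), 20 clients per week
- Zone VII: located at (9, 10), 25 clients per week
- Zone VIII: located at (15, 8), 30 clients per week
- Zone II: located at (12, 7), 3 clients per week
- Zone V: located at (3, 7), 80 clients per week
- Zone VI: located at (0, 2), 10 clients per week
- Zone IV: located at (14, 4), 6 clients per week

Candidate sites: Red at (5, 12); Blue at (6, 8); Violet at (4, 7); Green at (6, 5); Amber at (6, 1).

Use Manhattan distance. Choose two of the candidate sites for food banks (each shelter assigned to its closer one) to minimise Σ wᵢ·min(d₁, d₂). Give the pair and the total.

Evaluate every pair (each demand assigned to the nearer of the two):
  {Blue, Violet}: total = 1318
  {Violet, Green}: total = 1363
  {Violet, Amber}: total = 1405
  {Blue, Amber}: total = 1432
  {Blue, Green}: total = 1435
  {Red, Violet}: total = 1507
  {Red, Blue}: total = 1588
  {Green, Amber}: total = 1623
  {Red, Green}: total = 1633
  {Red, Amber}: total = 1997
Best pair: {Blue, Violet} with total 1318.

{Blue, Violet}, total 1318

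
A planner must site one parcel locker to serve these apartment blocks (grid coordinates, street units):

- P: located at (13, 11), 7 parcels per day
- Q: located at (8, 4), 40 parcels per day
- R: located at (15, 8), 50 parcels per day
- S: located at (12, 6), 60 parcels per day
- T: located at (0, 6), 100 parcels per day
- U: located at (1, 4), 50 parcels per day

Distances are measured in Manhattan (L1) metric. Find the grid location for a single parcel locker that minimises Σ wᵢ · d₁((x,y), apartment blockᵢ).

(8, 6)

Manhattan distance separates: Σwᵢ(|x−xᵢ|+|y−yᵢ|) = Σwᵢ|x−xᵢ| + Σwᵢ|y−yᵢ|, so x and y are optimised independently as 1-D weighted medians.
Total weight W = 307; half = 153.5.
x-coordinate, sorted with cumulative weight:
  x=0 (T, w=100) cum 100
  x=1 (U, w=50) cum 150
  x=8 (Q, w=40) cum 190  ← median
  x=12 (S, w=60) cum 250
  x=13 (P, w=7) cum 257
  x=15 (R, w=50) cum 307
⇒ x* = 8
y-coordinate, sorted with cumulative weight:
  y=4 (Q, w=40) cum 40
  y=4 (U, w=50) cum 90
  y=6 (S, w=60) cum 150
  y=6 (T, w=100) cum 250  ← median
  y=8 (R, w=50) cum 300
  y=11 (P, w=7) cum 307
⇒ y* = 6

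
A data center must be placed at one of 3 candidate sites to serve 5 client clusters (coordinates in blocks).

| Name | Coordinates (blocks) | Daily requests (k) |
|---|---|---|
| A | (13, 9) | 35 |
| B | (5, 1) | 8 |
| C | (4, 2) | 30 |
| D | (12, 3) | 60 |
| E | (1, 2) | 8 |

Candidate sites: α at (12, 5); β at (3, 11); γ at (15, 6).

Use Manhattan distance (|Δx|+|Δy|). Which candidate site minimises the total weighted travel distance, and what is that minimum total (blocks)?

α, total 825 blocks

Total weighted distance at each candidate:
  α (12, 5): total = 825
  β (3, 11): total = 1924
  γ (15, 6): total = 1249
Minimum is at α with total 825 blocks.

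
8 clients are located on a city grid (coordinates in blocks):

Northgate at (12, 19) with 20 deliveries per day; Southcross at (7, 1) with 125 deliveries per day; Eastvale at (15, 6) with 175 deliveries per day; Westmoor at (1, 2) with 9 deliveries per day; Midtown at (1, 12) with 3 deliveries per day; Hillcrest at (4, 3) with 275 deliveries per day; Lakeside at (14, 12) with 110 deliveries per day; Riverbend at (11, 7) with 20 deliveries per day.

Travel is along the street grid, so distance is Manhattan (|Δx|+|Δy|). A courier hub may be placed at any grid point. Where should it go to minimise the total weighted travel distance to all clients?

Manhattan distance separates: Σwᵢ(|x−xᵢ|+|y−yᵢ|) = Σwᵢ|x−xᵢ| + Σwᵢ|y−yᵢ|, so x and y are optimised independently as 1-D weighted medians.
Total weight W = 737; half = 368.5.
x-coordinate, sorted with cumulative weight:
  x=1 (Westmoor, w=9) cum 9
  x=1 (Midtown, w=3) cum 12
  x=4 (Hillcrest, w=275) cum 287
  x=7 (Southcross, w=125) cum 412  ← median
  x=11 (Riverbend, w=20) cum 432
  x=12 (Northgate, w=20) cum 452
  x=14 (Lakeside, w=110) cum 562
  x=15 (Eastvale, w=175) cum 737
⇒ x* = 7
y-coordinate, sorted with cumulative weight:
  y=1 (Southcross, w=125) cum 125
  y=2 (Westmoor, w=9) cum 134
  y=3 (Hillcrest, w=275) cum 409  ← median
  y=6 (Eastvale, w=175) cum 584
  y=7 (Riverbend, w=20) cum 604
  y=12 (Midtown, w=3) cum 607
  y=12 (Lakeside, w=110) cum 717
  y=19 (Northgate, w=20) cum 737
⇒ y* = 3

(7, 3)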